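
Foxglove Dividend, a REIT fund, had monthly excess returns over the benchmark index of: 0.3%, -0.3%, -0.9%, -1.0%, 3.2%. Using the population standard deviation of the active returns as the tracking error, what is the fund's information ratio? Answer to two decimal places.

μ = (0.3 − 0.3 − 0.9 − 1 + 3.2) / 5 = 0.2600%
Population std dev = √[11.8920 / 5] = 1.5422%
IR = μ / tracking error = 0.2600 / 1.5422 = 0.1686

0.17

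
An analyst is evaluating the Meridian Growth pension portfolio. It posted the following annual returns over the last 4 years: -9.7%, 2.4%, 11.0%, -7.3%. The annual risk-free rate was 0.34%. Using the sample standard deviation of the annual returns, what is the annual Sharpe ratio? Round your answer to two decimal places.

r̄ = (-9.7 + 2.4 + 11 − 7.3) / 4 = -3.60 / 4 = -0.9000%
Sample σ = √[Σ(r − r̄)² / 3] = √[270.9000 / 3] = √90.3000 = 9.5026%
Sharpe = (r̄ − rf) / σ = (-0.9000 − 0.34) / 9.5026 = -1.2400 / 9.5026 = -0.1305

-0.13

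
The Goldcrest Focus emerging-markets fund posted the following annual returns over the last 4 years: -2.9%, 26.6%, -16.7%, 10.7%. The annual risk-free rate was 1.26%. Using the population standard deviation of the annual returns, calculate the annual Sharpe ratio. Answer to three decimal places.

0.197

r̄ = (-2.9 + 26.6 − 16.7 + 10.7) / 4 = 4.4250%
Population std dev = √[1031.0275 / 4] = 16.0548%
Sharpe = (r̄ − rf) / σ = (4.4250 − 1.26) / 16.0548 = 3.1650 / 16.0548 = 0.1971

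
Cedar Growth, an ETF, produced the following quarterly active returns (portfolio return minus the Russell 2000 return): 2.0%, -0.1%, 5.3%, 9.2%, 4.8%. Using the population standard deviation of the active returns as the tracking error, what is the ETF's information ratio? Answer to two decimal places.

1.34

r̄ = (2 − 0.1 + 5.3 + 9.2 + 4.8) / 5 = 21.20 / 5 = 4.2400%
Σ(r − r̄)² = 49.8920; population σ = √(49.8920/5) = 3.1589%
IR = r̄ / tracking error = 4.2400 / 3.1589 = 1.3422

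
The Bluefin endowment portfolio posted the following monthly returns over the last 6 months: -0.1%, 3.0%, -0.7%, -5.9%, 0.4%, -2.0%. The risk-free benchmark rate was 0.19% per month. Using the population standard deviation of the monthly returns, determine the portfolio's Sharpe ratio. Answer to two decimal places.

r̄ = (-0.1 + 3 − 0.7 − 5.9 + 0.4 − 2) / 6 = -0.8833%
Population std dev = √[43.7883 / 6] = 2.7015%
Sharpe = (r̄ − rf) / σ = (-0.8833 − 0.19) / 2.7015 = -1.0733 / 2.7015 = -0.3973

-0.40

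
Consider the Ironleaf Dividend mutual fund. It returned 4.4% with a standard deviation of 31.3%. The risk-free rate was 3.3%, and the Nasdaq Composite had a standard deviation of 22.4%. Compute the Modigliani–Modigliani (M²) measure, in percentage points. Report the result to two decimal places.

Sharpe = (Rp − Rf) / σp = (4.4% − 3.3%) / 31.3% = 0.0351
M² = Rf + Sharpe × σm = 3.3% + 0.0351 × 22.4% = 4.0862%

4.09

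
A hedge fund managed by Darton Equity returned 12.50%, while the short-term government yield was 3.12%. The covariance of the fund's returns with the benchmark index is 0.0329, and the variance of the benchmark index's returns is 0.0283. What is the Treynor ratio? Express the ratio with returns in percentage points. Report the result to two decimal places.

8.07

β = Cov / Var = 0.0329 / 0.0283 = 1.1625
Treynor = (Rp − Rf) / β = (12.50% − 3.12%) / 1.1625 = 9.38 / 1.1625 = 8.0688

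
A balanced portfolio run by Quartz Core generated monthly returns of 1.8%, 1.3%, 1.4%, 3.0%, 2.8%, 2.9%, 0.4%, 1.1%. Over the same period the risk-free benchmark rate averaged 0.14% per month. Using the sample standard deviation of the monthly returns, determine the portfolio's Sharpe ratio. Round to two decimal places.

r̄ = (1.8 + 1.3 + 1.4 + 3 + 2.8 + 2.9 + 0.4 + 1.1) / 8 = 14.70 / 8 = 1.8375%
Sample σ = √[Σ(r − r̄)² / 7] = √[6.4988 / 7] = √0.9284 = 0.9635%
Sharpe = (r̄ − rf) / σ = (1.8375 − 0.14) / 0.9635 = 1.6975 / 0.9635 = 1.7618

1.76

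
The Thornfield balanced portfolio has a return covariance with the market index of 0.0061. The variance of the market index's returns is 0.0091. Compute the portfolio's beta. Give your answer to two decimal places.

0.67

β = Cov(Rp, Rm) / Var(Rm) = 0.0061 / 0.0091 = 0.6703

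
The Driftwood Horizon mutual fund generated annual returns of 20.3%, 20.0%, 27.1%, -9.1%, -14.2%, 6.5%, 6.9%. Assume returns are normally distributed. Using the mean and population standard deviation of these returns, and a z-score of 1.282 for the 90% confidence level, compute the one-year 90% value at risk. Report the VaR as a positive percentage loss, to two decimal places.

μ = (20.3 + 20 + 27.1 − 9.1 − 14.2 + 6.5 + 6.9) / 7 = 8.2143%
Σ(r − μ)² = (20.3 − 8.2143)² + (20 − 8.2143)² + (27.1 − 8.2143)² + … = 1448.4886
σ = √[1448.4886 / 7] = 14.3850%
VaR = −(μ − z·σ) = −(8.2143 − 1.282 × 14.3850) = −(-10.2273) = 10.2273%

10.23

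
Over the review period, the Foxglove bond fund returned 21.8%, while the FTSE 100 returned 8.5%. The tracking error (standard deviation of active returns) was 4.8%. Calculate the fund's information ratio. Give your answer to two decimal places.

IR = (Rp − Rb) / TE = (21.8% − 8.5%) / 4.8% = 13.30% / 4.8% = 2.7708

2.77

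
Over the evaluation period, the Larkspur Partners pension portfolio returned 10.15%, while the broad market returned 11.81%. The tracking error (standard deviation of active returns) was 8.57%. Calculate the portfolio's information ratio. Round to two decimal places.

-0.19

IR = (Rp − Rb) / TE = (10.15% − 11.81%) / 8.57% = -1.66% / 8.57% = -0.1937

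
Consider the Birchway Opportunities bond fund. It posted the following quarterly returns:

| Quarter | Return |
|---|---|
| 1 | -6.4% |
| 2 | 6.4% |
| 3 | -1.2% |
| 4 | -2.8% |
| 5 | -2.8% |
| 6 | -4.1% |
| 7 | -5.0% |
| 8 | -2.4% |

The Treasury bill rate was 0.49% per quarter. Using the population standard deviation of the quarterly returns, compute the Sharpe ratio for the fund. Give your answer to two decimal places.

-0.77

r̄ = (-6.4 + 6.4 − 1.2 − 2.8 − 2.8 − 4.1 − 5 − 2.4) / 8 = -18.30 / 8 = -2.2875%
Population std dev = √[104.7488 / 8] = 3.6185%
Sharpe = (r̄ − rf) / σ = (-2.2875 − 0.49) / 3.6185 = -2.7775 / 3.6185 = -0.7676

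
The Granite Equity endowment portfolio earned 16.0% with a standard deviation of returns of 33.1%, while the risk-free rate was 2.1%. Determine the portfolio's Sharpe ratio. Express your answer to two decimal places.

0.42

Sharpe = (Rp − Rf) / σp = (16.0% − 2.1%) / 33.1% = 13.90% / 33.1% = 0.4199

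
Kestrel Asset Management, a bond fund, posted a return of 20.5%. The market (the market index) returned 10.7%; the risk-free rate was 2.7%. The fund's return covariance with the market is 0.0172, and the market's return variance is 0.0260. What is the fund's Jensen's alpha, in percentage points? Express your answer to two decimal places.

β = Cov / Var = 0.0172 / 0.0260 = 0.6615
E[R] = Rf + β(Rm − Rf) = 2.7% + 0.6615 × (10.7% − 2.7%) = 7.9920%
α = Rp − E[R] = 20.5% − 7.9920% = 12.5080

12.51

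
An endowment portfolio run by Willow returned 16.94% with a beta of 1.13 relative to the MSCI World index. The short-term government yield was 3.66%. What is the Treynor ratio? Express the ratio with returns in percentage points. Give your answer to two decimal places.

Treynor = (Rp − Rf) / β = (16.94% − 3.66%) / 1.13 = 13.28 / 1.13 = 11.7522

11.75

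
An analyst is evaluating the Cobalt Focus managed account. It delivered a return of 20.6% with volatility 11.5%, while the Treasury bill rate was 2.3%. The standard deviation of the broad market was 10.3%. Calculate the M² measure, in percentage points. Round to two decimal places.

Sharpe = (Rp − Rf) / σp = (20.6% − 2.3%) / 11.5% = 1.5913
M² = Rf + Sharpe × σm = 2.3% + 1.5913 × 10.3% = 18.6904%

18.69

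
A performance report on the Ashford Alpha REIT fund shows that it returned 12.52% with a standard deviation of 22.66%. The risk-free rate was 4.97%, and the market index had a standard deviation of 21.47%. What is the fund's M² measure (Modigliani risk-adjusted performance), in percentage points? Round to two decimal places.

12.12

Sharpe = (Rp − Rf) / σp = (12.52% − 4.97%) / 22.66% = 0.3332
M² = Rf + Sharpe × σm = 4.97% + 0.3332 × 21.47% = 12.1238%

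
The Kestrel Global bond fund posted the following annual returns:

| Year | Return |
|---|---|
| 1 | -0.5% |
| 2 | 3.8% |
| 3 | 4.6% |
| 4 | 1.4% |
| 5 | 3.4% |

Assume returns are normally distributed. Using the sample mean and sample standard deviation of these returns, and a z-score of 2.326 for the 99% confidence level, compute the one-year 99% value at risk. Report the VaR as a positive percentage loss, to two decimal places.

Mean return μ = 12.70 / 5 = 2.5400%
Σ(r − μ)² = (-0.5 − 2.5400)² + (3.8 − 2.5400)² + … = 17.1120
σ = √[17.1120 / 4] = 2.0683%
VaR = −(μ − z·σ) = −(2.5400 − 2.326 × 2.0683) = −(-2.2709) = 2.2709%

2.27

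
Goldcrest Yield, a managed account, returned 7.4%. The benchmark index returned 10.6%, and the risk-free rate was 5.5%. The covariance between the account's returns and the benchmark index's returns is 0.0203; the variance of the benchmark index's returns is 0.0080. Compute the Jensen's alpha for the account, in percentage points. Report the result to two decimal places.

-11.04

β = Cov / Var = 0.0203 / 0.0080 = 2.5375
E[R] = Rf + β(Rm − Rf) = 5.5% + 2.5375 × (10.6% − 5.5%) = 18.4413%
α = Rp − E[R] = 7.4% − 18.4413% = -11.0413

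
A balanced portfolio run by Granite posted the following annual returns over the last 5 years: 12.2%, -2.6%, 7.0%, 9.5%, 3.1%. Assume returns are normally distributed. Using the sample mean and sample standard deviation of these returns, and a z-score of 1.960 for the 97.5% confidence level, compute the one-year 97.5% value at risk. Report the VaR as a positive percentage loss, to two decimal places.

r̄ = (12.2 − 2.6 + 7 + 9.5 + 3.1) / 5 = 5.8400%
Σ(r − r̄)² = (12.2 − 5.8400)² + (-2.6 − 5.8400)² + (7 − 5.8400)² + … = 133.9320
sample σ = √(133.9320 / 4) = √33.4830 = 5.7864%
VaR = −(r̄ − z·σ) = −(5.8400 − 1.960 × 5.7864) = −(-5.5013) = 5.5013%

5.50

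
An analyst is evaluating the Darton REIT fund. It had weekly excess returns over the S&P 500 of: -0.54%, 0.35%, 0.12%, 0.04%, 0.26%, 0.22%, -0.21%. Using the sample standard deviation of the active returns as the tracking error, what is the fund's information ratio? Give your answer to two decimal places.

μ = (-0.54 + 0.35 + 0.12 + 0.04 + 0.26 + 0.22 − 0.21) / 7 = 0.240 / 7 = 0.0343%
Σ(r − μ)² = 0.5820; sample σ = √(0.5820/6) = 0.3114%
IR = μ / tracking error = 0.0343 / 0.3114 = 0.1101

0.11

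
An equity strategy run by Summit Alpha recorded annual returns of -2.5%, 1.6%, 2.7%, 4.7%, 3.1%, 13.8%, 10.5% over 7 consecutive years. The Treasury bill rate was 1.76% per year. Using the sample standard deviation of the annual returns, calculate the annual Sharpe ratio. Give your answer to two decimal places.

0.56

μ = (-2.5 + 1.6 + 2.7 + 4.7 + 3.1 + 13.8 + 10.5) / 7 = 4.8429%
Σ(r − μ)² = 184.3171; sample σ = √(184.3171/6) = 5.5425%
Sharpe = (μ − rf) / σ = (4.8429 − 1.76) / 5.5425 = 3.0829 / 5.5425 = 0.5562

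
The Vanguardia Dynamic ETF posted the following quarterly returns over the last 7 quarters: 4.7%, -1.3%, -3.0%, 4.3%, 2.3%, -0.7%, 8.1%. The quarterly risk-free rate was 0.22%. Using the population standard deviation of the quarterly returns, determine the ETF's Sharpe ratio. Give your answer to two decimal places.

r̄ = (4.7 − 1.3 − 3 + 4.3 + 2.3 − 0.7 + 8.1) / 7 = 14.40 / 7 = 2.0571%
Σ(r − r̄)² = (4.7 − 2.0571)² + (-1.3 − 2.0571)² + (-3 − 2.0571)² + … = 93.0371
population σ = √(93.0371 / 7) = √13.2910 = 3.6457%
Sharpe = (r̄ − rf) / σ = (2.0571 − 0.22) / 3.6457 = 1.8371 / 3.6457 = 0.5039

0.50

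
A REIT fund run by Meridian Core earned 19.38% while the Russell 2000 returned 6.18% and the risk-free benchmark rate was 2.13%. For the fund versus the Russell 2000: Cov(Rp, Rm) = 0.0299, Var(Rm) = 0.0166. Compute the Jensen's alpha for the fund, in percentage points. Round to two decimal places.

β = Cov / Var = 0.0299 / 0.0166 = 1.8012
E[R] = Rf + β(Rm − Rf) = 2.13% + 1.8012 × (6.18% − 2.13%) = 9.4249%
α = Rp − E[R] = 19.38% − 9.4249% = 9.9551

9.96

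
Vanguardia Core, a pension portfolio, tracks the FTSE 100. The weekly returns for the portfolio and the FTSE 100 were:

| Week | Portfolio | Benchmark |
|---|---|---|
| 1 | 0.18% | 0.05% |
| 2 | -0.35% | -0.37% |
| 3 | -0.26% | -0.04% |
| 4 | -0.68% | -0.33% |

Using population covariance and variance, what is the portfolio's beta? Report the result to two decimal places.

1.39

r̄p = -0.2775%,  r̄m = -0.1725%
Cov = Σ(rp − r̄p)(rm − r̄m) / 4 = 0.0455
Var(rm) = Σ(rm − r̄m)² / 4 = 0.0327
β = Cov / Var = 0.0455 / 0.0327 = 1.3914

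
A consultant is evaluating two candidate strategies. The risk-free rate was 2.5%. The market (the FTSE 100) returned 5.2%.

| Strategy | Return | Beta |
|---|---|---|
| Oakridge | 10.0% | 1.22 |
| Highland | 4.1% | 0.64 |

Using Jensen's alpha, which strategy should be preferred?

Oakridge: α = 10.0% − [2.5% + 1.22 × (5.2% − 2.5%)] = 4.206
Highland: α = 4.1% − [2.5% + 0.64 × (5.2% − 2.5%)] = -0.128
Highest: Oakridge (4.206).

Oakridge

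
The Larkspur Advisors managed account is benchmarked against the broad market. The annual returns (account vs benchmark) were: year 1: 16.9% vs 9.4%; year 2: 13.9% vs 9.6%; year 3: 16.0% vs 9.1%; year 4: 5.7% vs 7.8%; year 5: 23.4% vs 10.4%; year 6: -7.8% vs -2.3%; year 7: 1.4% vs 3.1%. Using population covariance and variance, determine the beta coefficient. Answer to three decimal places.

2.151

r̄p = 9.9286%,  r̄m = 6.7286%
Cov = Σ(rp − r̄p)(rm − r̄m) / 7 = 40.0520
Var(rm) = Σ(rm − r̄m)² / 7 = 18.6163
β = Cov / Var = 40.0520 / 18.6163 = 2.1514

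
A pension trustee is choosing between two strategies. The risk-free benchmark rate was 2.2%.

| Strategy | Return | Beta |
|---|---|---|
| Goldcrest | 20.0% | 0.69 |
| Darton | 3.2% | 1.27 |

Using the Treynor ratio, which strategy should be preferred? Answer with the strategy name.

Goldcrest

Goldcrest: Treynor = (20.0% − 2.2%) / 0.69 = 25.797
Darton: Treynor = (3.2% − 2.2%) / 1.27 = 0.787
Highest: Goldcrest (25.797).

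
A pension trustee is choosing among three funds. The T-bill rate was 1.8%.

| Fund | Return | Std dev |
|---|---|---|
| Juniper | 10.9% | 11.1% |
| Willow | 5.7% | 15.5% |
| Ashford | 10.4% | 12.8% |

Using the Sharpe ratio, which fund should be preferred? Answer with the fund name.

Juniper: Sharpe ratio = (10.9% − 1.8%) / 11.1% = 0.820
Willow: Sharpe ratio = (5.7% − 1.8%) / 15.5% = 0.252
Ashford: Sharpe ratio = (10.4% − 1.8%) / 12.8% = 0.672
Highest: Juniper (0.820).

Juniper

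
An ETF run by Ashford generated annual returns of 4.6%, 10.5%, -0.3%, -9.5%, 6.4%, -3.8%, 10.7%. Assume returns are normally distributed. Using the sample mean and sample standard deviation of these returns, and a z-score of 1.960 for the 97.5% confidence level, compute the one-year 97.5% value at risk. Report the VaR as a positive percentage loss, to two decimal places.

r̄ = (4.6 + 10.5 − 0.3 − 9.5 + 6.4 − 3.8 + 10.7) / 7 = 2.6571%
Sample σ = √[Σ(r − r̄)² / 6] = √[342.2171 / 6] = √57.0362 = 7.5522%
VaR = −(r̄ − z·σ) = −(2.6571 − 1.960 × 7.5522) = −(-12.1452) = 12.1452%

12.15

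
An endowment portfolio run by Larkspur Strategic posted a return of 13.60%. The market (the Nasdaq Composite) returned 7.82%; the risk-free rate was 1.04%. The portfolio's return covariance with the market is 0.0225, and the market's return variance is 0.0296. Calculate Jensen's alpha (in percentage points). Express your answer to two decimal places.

β = Cov / Var = 0.0225 / 0.0296 = 0.7601
E[R] = Rf + β(Rm − Rf) = 1.04% + 0.7601 × (7.82% − 1.04%) = 6.1935%
α = Rp − E[R] = 13.60% − 6.1935% = 7.4065

7.41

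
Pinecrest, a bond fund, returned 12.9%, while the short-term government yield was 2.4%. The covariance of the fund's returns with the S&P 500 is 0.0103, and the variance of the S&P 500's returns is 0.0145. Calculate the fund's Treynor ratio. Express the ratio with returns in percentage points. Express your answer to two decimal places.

β = Cov / Var = 0.0103 / 0.0145 = 0.7103
Treynor = (Rp − Rf) / β = (12.9% − 2.4%) / 0.7103 = 10.50 / 0.7103 = 14.7825

14.78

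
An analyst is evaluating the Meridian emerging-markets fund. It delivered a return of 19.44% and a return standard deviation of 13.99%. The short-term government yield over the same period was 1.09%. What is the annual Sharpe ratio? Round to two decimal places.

1.31

Sharpe = (Rp − Rf) / σp = (19.44% − 1.09%) / 13.99% = 18.35% / 13.99% = 1.3117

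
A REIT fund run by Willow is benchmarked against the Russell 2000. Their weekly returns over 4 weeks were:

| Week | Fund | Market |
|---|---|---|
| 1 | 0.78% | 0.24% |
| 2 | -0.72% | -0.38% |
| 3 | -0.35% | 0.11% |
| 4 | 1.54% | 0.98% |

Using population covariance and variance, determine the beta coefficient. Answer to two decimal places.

1.72

r̄p = 0.3125%,  r̄m = 0.2375%
Cov = Σ(rp − r̄p)(rm − r̄m) / 4 = 0.4087
Var(rm) = Σ(rm − r̄m)² / 4 = 0.2372
β = Cov / Var = 0.4087 / 0.2372 = 1.7230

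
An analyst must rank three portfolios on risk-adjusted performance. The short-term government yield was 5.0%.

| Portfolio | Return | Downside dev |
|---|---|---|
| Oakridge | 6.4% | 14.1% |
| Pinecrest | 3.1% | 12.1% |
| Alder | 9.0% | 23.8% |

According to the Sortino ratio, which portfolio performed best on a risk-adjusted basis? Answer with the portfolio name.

Oakridge: Sortino ratio = (6.4% − 5.0%) / 14.1% = 0.099
Pinecrest: Sortino ratio = (3.1% − 5.0%) / 12.1% = -0.157
Alder: Sortino ratio = (9.0% − 5.0%) / 23.8% = 0.168
Highest: Alder (0.168).

Alder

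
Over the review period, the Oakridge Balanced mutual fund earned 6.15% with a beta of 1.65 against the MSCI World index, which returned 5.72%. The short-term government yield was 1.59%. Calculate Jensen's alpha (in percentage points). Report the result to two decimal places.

CAPM expected return = Rf + β(Rm − Rf) = 1.59% + 1.65 × (5.72% − 1.59%) = 1.59 + 1.65 × 4.13 = 8.4045%
Jensen's α = Rp − E[R] = 6.15% − 8.4045% = -2.2545

-2.25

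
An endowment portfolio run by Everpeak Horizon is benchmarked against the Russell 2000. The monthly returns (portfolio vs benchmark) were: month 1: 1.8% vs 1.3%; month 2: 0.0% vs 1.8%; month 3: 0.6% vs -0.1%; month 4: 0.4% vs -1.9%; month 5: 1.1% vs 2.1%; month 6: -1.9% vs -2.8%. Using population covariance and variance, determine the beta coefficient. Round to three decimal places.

0.434

r̄p = 0.3333%,  r̄m = 0.0667%
Cov = Σ(rp − r̄p)(rm − r̄m) / 6 = 1.5028
Var(rm) = Σ(rm − r̄m)² / 6 = 3.4622
β = Cov / Var = 1.5028 / 3.4622 = 0.4341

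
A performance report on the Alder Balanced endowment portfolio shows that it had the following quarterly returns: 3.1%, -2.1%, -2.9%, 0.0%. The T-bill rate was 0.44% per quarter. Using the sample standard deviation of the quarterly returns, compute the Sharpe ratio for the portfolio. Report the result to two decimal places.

Mean return μ = -1.90 / 4 = -0.4750%
Σ(r − μ)² = (3.1 − (-0.4750))² + (-2.1 − (-0.4750))² + (-2.9 − (-0.4750))² + … = 21.5275
σ = √[21.5275 / 3] = 2.6788%
Sharpe = (μ − rf) / σ = (-0.4750 − 0.44) / 2.6788 = -0.9150 / 2.6788 = -0.3416

-0.34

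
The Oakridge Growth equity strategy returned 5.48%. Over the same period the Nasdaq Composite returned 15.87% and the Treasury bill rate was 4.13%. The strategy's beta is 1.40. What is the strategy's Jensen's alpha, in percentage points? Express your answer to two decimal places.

-15.09

CAPM expected return = Rf + β(Rm − Rf) = 4.13% + 1.40 × (15.87% − 4.13%) = 4.13 + 1.40 × 11.74 = 20.5660%
Jensen's α = Rp − E[R] = 5.48% − 20.5660% = -15.0860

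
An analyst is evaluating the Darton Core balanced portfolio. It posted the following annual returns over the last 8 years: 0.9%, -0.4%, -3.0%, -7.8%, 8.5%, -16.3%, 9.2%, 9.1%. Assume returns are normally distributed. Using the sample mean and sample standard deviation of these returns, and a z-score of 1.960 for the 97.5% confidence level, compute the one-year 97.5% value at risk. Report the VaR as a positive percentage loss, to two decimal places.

r̄ = (0.9 − 0.4 − 3 − 7.8 + 8.5 − 16.3 + 9.2 + 9.1) / 8 = 0.20 / 8 = 0.0250%
Sample σ = √[Σ(r − r̄)² / 7] = √[576.1950 / 7] = √82.3136 = 9.0727%
VaR = −(r̄ − z·σ) = −(0.0250 − 1.960 × 9.0727) = −(-17.7575) = 17.7575%

17.76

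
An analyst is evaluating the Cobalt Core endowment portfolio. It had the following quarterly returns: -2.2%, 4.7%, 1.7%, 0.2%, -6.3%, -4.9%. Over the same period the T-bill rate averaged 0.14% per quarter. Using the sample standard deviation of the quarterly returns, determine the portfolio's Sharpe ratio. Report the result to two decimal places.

-0.31

μ = (-2.2 + 4.7 + 1.7 + 0.2 − 6.3 − 4.9) / 6 = -6.80 / 6 = -1.1333%
Σ(r − μ)² = 85.8533; sample σ = √(85.8533/5) = 4.1437%
Sharpe = (μ − rf) / σ = (-1.1333 − 0.14) / 4.1437 = -1.2733 / 4.1437 = -0.3073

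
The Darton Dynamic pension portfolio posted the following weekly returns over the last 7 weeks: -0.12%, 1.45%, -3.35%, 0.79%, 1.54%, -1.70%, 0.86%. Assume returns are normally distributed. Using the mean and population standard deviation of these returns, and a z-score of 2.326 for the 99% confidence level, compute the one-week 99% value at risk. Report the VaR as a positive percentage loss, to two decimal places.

Mean return r̄ = -0.530 / 7 = -0.0757%
Population std dev = √[19.9246 / 7] = 1.6871%
VaR = −(r̄ − z·σ) = −(-0.0757 − 2.326 × 1.6871) = −(-3.9999) = 3.9999%

4.00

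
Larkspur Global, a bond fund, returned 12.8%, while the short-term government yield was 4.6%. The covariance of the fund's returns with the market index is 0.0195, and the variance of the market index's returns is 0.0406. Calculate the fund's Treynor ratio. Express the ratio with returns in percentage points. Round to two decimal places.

17.07

β = Cov / Var = 0.0195 / 0.0406 = 0.4803
Treynor = (Rp − Rf) / β = (12.8% − 4.6%) / 0.4803 = 8.20 / 0.4803 = 17.0727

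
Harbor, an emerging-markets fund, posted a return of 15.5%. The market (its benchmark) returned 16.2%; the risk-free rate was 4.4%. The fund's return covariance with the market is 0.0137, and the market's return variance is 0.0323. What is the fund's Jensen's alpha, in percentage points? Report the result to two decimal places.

6.10

β = Cov / Var = 0.0137 / 0.0323 = 0.4241
E[R] = Rf + β(Rm − Rf) = 4.4% + 0.4241 × (16.2% − 4.4%) = 9.4044%
α = Rp − E[R] = 15.5% − 9.4044% = 6.0956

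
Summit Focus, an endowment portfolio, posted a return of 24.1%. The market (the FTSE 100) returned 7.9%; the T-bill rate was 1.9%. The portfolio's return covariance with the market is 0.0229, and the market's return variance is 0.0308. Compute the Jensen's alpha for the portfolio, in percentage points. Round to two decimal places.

β = Cov / Var = 0.0229 / 0.0308 = 0.7435
E[R] = Rf + β(Rm − Rf) = 1.9% + 0.7435 × (7.9% − 1.9%) = 6.3610%
α = Rp − E[R] = 24.1% − 6.3610% = 17.7390

17.74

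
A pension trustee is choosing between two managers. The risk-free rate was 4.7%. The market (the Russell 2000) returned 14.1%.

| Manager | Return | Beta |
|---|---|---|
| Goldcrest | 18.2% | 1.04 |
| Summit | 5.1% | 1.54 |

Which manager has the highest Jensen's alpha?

Goldcrest

Goldcrest: α = 18.2% − [4.7% + 1.04 × (14.1% − 4.7%)] = 3.724
Summit: α = 5.1% − [4.7% + 1.54 × (14.1% − 4.7%)] = -14.076
Highest: Goldcrest (3.724).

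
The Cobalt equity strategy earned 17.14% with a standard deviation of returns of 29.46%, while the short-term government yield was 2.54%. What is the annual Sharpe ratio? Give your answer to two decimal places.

Sharpe = (Rp − Rf) / σp = (17.14% − 2.54%) / 29.46% = 14.60% / 29.46% = 0.4956

0.50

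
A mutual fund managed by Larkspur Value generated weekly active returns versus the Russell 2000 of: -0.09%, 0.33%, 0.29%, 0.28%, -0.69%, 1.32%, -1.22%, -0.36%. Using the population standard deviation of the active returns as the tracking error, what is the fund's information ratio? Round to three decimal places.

-0.024

Mean return μ = -0.140 / 8 = -0.0175%
Population σ = √[Σ(r − μ)² / 8] = √[4.1136 / 8] = √0.5142 = 0.7171%
IR = μ / tracking error = -0.0175 / 0.7171 = -0.0244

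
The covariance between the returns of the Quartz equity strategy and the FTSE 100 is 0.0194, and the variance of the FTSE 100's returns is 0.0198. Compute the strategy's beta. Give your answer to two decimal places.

β = Cov(Rp, Rm) / Var(Rm) = 0.0194 / 0.0198 = 0.9798

0.98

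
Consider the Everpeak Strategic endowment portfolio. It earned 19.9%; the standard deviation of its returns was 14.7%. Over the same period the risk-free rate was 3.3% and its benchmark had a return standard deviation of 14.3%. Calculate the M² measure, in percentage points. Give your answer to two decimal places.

19.45

Sharpe = (Rp − Rf) / σp = (19.9% − 3.3%) / 14.7% = 1.1293
M² = Rf + Sharpe × σm = 3.3% + 1.1293 × 14.3% = 19.4490%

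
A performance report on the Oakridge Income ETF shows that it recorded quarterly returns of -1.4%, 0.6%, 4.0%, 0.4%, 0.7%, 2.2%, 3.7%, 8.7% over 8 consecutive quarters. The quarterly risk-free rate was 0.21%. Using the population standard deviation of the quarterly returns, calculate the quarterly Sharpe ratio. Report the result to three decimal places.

0.735

r̄ = (-1.4 + 0.6 + 4 + 0.4 + 0.7 + 2.2 + 3.7 + 8.7) / 8 = 2.3625%
Σ(r − r̄)² = (-1.4 − 2.3625)² + (0.6 − 2.3625)² + (4 − 2.3625)² + … = 68.5388
σ = √[68.5388 / 8] = 2.9270%
Sharpe = (r̄ − rf) / σ = (2.3625 − 0.21) / 2.9270 = 2.1525 / 2.9270 = 0.7354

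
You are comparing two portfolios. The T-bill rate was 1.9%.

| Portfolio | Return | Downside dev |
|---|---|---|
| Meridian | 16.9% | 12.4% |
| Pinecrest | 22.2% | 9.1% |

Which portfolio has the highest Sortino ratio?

Meridian: Sortino ratio = (16.9% − 1.9%) / 12.4% = 1.210
Pinecrest: Sortino ratio = (22.2% − 1.9%) / 9.1% = 2.231
Highest: Pinecrest (2.231).

Pinecrest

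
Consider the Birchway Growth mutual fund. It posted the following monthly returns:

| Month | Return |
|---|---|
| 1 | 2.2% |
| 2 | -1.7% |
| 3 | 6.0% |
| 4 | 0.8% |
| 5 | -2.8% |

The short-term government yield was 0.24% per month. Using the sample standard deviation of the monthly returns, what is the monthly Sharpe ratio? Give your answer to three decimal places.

Mean return r̄ = 4.50 / 5 = 0.9000%
Sample σ = √[Σ(r − r̄)² / 4] = √[48.1600 / 4] = √12.0400 = 3.4699%
Sharpe = (r̄ − rf) / σ = (0.9000 − 0.24) / 3.4699 = 0.6600 / 3.4699 = 0.1902

0.190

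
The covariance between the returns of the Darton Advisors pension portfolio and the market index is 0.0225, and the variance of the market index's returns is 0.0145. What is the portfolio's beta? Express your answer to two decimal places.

1.55

β = Cov(Rp, Rm) / Var(Rm) = 0.0225 / 0.0145 = 1.5517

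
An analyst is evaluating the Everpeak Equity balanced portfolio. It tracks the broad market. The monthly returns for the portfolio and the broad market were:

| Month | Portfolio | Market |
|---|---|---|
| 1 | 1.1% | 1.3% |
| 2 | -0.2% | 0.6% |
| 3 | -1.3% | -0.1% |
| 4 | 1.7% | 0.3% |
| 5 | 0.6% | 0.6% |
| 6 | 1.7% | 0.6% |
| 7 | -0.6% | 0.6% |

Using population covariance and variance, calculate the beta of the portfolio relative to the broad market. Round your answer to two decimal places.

r̄p = 0.4286%,  r̄m = 0.5571%
Cov = Σ(rp − r̄p)(rm − r̄m) / 7 = 0.1855
Var(rm) = Σ(rm − r̄m)² / 7 = 0.1510
β = Cov / Var = 0.1855 / 0.1510 = 1.2285

1.23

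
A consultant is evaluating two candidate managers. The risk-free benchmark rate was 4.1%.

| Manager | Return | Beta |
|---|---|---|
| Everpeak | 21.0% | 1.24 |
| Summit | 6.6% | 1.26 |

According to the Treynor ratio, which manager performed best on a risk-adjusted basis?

Everpeak

Everpeak: Treynor = (21.0% − 4.1%) / 1.24 = 13.629
Summit: Treynor = (6.6% − 4.1%) / 1.26 = 1.984
Highest: Everpeak (13.629).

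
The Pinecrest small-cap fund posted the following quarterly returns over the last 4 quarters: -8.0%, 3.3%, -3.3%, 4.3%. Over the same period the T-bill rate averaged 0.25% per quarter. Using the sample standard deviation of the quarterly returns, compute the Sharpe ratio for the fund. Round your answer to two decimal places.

r̄ = (-8 + 3.3 − 3.3 + 4.3) / 4 = -3.70 / 4 = -0.9250%
Sample std dev = √[100.8475 / 3] = 5.7979%
Sharpe = (r̄ − rf) / σ = (-0.9250 − 0.25) / 5.7979 = -1.1750 / 5.7979 = -0.2027

-0.20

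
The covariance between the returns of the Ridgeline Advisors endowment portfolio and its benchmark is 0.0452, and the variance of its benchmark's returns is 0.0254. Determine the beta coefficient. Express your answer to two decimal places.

β = Cov(Rp, Rm) / Var(Rm) = 0.0452 / 0.0254 = 1.7795

1.78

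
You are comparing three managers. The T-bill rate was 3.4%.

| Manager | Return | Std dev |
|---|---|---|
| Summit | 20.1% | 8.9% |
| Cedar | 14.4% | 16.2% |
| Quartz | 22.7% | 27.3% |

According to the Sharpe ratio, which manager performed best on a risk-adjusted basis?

Summit

Summit: Sharpe ratio = (20.1% − 3.4%) / 8.9% = 1.876
Cedar: Sharpe ratio = (14.4% − 3.4%) / 16.2% = 0.679
Quartz: Sharpe ratio = (22.7% − 3.4%) / 27.3% = 0.707
Highest: Summit (1.876).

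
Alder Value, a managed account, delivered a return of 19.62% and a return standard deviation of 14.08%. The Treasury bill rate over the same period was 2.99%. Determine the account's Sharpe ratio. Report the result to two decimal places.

Sharpe = (Rp − Rf) / σp = (19.62% − 2.99%) / 14.08% = 16.63% / 14.08% = 1.1811

1.18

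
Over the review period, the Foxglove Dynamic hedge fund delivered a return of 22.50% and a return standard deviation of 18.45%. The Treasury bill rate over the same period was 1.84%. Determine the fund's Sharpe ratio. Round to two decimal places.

1.12

Sharpe = (Rp − Rf) / σp = (22.50% − 1.84%) / 18.45% = 20.66% / 18.45% = 1.1198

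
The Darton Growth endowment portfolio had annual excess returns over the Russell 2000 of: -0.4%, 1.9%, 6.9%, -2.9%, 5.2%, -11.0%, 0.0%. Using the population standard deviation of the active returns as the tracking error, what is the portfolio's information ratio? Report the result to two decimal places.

r̄ = (-0.4 + 1.9 + 6.9 − 2.9 + 5.2 − 11 + 0) / 7 = -0.0429%
Σ(r − r̄)² = (-0.4 − (-0.0429))² + (1.9 − (-0.0429))² + (6.9 − (-0.0429))² + … = 207.8171
σ = √[207.8171 / 7] = 5.4487%
IR = r̄ / tracking error = -0.0429 / 5.4487 = -0.0079

-0.01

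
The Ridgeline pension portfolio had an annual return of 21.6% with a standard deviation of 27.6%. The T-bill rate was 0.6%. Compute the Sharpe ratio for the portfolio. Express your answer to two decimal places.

Sharpe = (Rp − Rf) / σp = (21.6% − 0.6%) / 27.6% = 21.00% / 27.6% = 0.7609

0.76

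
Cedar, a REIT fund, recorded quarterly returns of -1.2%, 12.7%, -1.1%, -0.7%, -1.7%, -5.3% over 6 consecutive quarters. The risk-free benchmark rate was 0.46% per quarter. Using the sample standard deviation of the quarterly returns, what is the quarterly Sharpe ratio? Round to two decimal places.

0.00

r̄ = (-1.2 + 12.7 − 1.1 − 0.7 − 1.7 − 5.3) / 6 = 0.4500%
Sample std dev = √[194.1950 / 5] = 6.2321%
Sharpe = (r̄ − rf) / σ = (0.4500 − 0.46) / 6.2321 = -0.0100 / 6.2321 = -0.0016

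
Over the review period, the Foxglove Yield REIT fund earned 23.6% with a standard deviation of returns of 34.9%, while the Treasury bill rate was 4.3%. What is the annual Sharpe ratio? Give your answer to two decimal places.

0.55

Sharpe = (Rp − Rf) / σp = (23.6% − 4.3%) / 34.9% = 19.30% / 34.9% = 0.5530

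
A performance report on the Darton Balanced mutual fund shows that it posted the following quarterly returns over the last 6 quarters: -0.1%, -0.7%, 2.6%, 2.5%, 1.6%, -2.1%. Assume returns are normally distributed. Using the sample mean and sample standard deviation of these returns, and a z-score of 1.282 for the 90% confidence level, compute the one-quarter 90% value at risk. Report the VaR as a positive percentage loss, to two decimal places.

Mean return μ = 3.80 / 6 = 0.6333%
Σ(r − μ)² = 18.0733; sample σ = √(18.0733/5) = 1.9012%
VaR = −(μ − z·σ) = −(0.6333 − 1.282 × 1.9012) = −(-1.8040) = 1.8040%

1.80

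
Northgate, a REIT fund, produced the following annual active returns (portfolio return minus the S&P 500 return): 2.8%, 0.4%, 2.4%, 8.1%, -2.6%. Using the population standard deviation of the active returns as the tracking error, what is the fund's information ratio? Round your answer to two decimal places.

r̄ = (2.8 + 0.4 + 2.4 + 8.1 − 2.6) / 5 = 2.2200%
Population std dev = √[61.4880 / 5] = 3.5068%
IR = r̄ / tracking error = 2.2200 / 3.5068 = 0.6331

0.63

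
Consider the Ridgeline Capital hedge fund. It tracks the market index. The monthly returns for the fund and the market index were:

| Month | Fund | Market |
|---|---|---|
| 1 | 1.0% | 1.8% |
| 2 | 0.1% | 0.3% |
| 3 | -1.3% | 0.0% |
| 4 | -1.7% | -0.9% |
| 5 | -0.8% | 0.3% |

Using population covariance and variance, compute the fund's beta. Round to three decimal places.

r̄p = -0.5400%,  r̄m = 0.3000%
Cov = Σ(rp − r̄p)(rm − r̄m) / 5 = 0.7860
Var(rm) = Σ(rm − r̄m)² / 5 = 0.7560
β = Cov / Var = 0.7860 / 0.7560 = 1.0397

1.040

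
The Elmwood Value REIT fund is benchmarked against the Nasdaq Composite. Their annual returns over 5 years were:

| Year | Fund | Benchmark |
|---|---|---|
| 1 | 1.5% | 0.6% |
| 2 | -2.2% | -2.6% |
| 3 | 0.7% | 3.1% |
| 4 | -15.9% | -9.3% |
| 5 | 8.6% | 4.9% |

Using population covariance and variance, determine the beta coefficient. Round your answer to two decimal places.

1.55

r̄p = -1.4600%,  r̄m = -0.6600%
Cov = Σ(rp − r̄p)(rm − r̄m) / 5 = 38.7964
Var(rm) = Σ(rm − r̄m)² / 5 = 25.0104
β = Cov / Var = 38.7964 / 25.0104 = 1.5512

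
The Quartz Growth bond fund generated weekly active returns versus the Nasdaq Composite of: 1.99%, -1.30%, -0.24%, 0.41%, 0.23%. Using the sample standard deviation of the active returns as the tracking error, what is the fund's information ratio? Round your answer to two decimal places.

0.18

Mean return r̄ = 1.090 / 5 = 0.2180%
Σ(r − r̄)² = (1.99 − 0.2180)² + (-1.3 − 0.2180)² + (-0.24 − 0.2180)² + … = 5.6911
σ = √[5.6911 / 4] = 1.1928%
IR = r̄ / tracking error = 0.2180 / 1.1928 = 0.1828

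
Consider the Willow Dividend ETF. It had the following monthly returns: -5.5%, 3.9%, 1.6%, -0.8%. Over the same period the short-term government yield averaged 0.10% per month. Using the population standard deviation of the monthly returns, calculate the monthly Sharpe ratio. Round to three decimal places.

-0.086

r̄ = (-5.5 + 3.9 + 1.6 − 0.8) / 4 = -0.2000%
Σ(r − r̄)² = (-5.5 − (-0.2000))² + (3.9 − (-0.2000))² + … = 48.5000
σ = √[48.5000 / 4] = 3.4821%
Sharpe = (r̄ − rf) / σ = (-0.2000 − 0.1) / 3.4821 = -0.3000 / 3.4821 = -0.0862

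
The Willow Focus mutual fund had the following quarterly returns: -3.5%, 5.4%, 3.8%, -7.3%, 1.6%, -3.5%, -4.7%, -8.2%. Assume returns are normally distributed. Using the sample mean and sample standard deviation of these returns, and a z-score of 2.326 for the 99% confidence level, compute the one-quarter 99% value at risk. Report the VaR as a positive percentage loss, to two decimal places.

13.83

μ = (-3.5 + 5.4 + 3.8 − 7.3 + 1.6 − 3.5 − 4.7 − 8.2) / 8 = -2.0500%
Sample std dev = √[179.6600 / 7] = 5.0661%
VaR = −(μ − z·σ) = −(-2.0500 − 2.326 × 5.0661) = −(-13.8337) = 13.8337%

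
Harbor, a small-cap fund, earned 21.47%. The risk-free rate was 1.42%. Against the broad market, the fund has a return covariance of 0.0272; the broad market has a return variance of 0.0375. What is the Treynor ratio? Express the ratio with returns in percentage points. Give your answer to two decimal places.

27.64

β = Cov / Var = 0.0272 / 0.0375 = 0.7253
Treynor = (Rp − Rf) / β = (21.47% − 1.42%) / 0.7253 = 20.05 / 0.7253 = 27.6437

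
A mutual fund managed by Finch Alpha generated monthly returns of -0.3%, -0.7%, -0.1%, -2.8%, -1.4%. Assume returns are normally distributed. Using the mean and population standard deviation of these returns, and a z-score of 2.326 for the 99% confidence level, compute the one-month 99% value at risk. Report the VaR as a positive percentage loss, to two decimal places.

r̄ = (-0.3 − 0.7 − 0.1 − 2.8 − 1.4) / 5 = -5.30 / 5 = -1.0600%
Σ(r − r̄)² = (-0.3 − (-1.0600))² + (-0.7 − (-1.0600))² + … = 4.7720
σ = √[4.7720 / 5] = 0.9769%
VaR = −(r̄ − z·σ) = −(-1.0600 − 2.326 × 0.9769) = −(-3.3323) = 3.3323%

3.33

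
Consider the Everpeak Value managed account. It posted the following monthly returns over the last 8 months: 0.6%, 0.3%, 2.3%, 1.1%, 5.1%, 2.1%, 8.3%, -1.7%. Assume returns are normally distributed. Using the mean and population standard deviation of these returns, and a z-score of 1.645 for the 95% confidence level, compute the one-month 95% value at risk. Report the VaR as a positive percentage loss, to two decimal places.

2.54

μ = (0.6 + 0.3 + 2.3 + 1.1 + 5.1 + 2.1 + 8.3 − 1.7) / 8 = 18.10 / 8 = 2.2625%
Σ(r − μ)² = (0.6 − 2.2625)² + (0.3 − 2.2625)² + (2.3 − 2.2625)² + … = 68.1988
population σ = √(68.1988 / 8) = √8.5249 = 2.9197%
VaR = −(μ − z·σ) = −(2.2625 − 1.645 × 2.9197) = −(-2.5404) = 2.5404%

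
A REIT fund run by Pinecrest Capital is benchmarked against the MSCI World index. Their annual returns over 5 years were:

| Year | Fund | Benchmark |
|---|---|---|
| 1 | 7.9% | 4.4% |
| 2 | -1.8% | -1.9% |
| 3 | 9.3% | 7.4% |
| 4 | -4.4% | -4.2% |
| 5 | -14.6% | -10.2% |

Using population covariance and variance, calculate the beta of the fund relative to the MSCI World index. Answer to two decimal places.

1.39

r̄p = -0.7200%,  r̄m = -0.9000%
Cov = Σ(rp − r̄p)(rm − r̄m) / 5 = 54.2320
Var(rm) = Σ(rm − r̄m)² / 5 = 39.0720
β = Cov / Var = 54.2320 / 39.0720 = 1.3880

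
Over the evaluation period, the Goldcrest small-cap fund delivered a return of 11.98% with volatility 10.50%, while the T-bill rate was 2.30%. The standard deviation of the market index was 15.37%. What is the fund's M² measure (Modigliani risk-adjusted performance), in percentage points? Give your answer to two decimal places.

16.47

Sharpe = (Rp − Rf) / σp = (11.98% − 2.30%) / 10.50% = 0.9219
M² = Rf + Sharpe × σm = 2.30% + 0.9219 × 15.37% = 16.4696%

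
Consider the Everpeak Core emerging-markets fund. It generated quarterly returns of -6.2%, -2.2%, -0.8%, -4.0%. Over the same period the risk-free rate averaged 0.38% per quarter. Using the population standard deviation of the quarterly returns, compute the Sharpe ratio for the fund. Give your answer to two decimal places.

Mean return μ = -13.20 / 4 = -3.3000%
Population σ = √[Σ(r − μ)² / 4] = √[16.3600 / 4] = √4.0900 = 2.0224%
Sharpe = (μ − rf) / σ = (-3.3000 − 0.38) / 2.0224 = -3.6800 / 2.0224 = -1.8196

-1.82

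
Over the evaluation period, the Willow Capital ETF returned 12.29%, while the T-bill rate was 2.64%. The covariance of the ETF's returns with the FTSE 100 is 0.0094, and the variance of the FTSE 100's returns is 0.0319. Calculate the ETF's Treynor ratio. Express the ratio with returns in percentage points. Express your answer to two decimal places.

β = Cov / Var = 0.0094 / 0.0319 = 0.2947
Treynor = (Rp − Rf) / β = (12.29% − 2.64%) / 0.2947 = 9.65 / 0.2947 = 32.7452

32.75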